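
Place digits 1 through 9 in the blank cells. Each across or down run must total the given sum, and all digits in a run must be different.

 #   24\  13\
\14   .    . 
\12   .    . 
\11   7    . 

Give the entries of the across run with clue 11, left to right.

24 in 3 cells must be {7,8,9}.
R3C2 = 11 − 7 = 4 completes the 11 across.
No cell is forced outright now. R1C1 can only be 8 or 9 (the digits allowed by both its 14 across and its 24 down). If R1C1 = 9: then R1C2 would have to be in {5} for the 14 across but in {1,2,3,6,7,8} for the 13 down — contradiction. So R1C1 = 8.
R1C2 = 14 − 8 = 6 completes the 14 across.
R2C1 = 24 − 15 = 9 completes the 24 down.
R2C2 = 12 − 9 = 3 completes the 12 across.

7, 4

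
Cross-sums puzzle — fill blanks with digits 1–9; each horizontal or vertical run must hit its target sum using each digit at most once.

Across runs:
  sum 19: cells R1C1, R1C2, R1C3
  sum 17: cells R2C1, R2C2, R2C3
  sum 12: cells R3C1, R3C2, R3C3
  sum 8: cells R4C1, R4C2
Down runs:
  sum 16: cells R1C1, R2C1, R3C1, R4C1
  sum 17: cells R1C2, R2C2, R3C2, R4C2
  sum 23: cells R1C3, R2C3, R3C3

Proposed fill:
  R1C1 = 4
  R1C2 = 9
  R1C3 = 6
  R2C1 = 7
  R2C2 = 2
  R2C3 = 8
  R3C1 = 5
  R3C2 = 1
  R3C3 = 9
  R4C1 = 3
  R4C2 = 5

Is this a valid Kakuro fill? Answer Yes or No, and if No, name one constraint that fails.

No — the down run R1C1–R4C1 sums to 19, not 16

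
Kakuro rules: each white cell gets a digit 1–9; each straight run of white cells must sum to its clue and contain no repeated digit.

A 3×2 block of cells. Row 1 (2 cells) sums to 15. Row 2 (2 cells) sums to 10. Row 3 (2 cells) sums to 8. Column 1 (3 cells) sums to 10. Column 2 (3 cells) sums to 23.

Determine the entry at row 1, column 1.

7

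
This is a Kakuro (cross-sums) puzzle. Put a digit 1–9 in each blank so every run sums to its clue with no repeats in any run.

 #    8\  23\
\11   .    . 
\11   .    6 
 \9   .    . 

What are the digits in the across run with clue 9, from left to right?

1 8

23 in 3 cells must be {6,8,9}.
R2C1 = 11 − 6 = 5 completes the 11 across.
Given what's placed, R3C2 must be 8 to fit the 9 across and 23 down.
R1C1 = 2: the only remaining digit allowed by both the 11 across and the 8 down.
R1C2 = 11 − 2 = 9 completes the 11 across.
R3C1 = 9 − 8 = 1 completes the 9 across.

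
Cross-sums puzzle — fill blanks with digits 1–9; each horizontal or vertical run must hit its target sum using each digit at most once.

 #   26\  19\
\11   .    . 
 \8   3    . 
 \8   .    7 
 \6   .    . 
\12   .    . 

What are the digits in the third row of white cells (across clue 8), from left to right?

1 7

R2C2 = 8 − 3 = 5 completes the 8 across.
R3C1 = 8 − 7 = 1 completes the 8 across.
Given what's placed, R4C1 must be 5 to fit the 6 across and 26 down.
R4C2 = 6 − 5 = 1 completes the 6 across.
R5C2 = 4: the only remaining digit allowed by both the 12 across and the 19 down.
R1C2 = 19 − 17 = 2 completes the 19 down.
R5C1 = 12 − 4 = 8 completes the 12 across.
R1C1 = 11 − 2 = 9 completes the 11 across.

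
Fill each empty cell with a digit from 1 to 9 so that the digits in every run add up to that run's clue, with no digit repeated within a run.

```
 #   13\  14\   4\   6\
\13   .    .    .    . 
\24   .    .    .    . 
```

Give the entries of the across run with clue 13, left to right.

4 6 1 2

4 in 2 cells must be {1,3}.
Nothing is forced directly, so branch on R2C3, whose candidates are 1 or 3. If R2C3 = 1: that forces R1C3 = 3, after which R2C4 would have to be in {6,8,9} for the 24 across but in {1,2,4,5} for the 6 down — contradiction. So R2C3 = 3.
R1C3 = 4 − 3 = 1 completes the 4 down.
Nothing is forced directly, so branch on R2C4, whose candidates are 4 or 5. If R2C4 = 5: then R1C4 would have to be in {2,3,4,5,6,7} for the 13 across but in {1} for the 6 down — contradiction. So R2C4 = 4.
R1C4 = 6 − 4 = 2 completes the 6 down.
R1C2 = 6: the only remaining digit allowed by both the 13 across and the 14 down.
R2C2 = 14 − 6 = 8 completes the 14 down.
R1C1 = 13 − 9 = 4 completes the 13 across.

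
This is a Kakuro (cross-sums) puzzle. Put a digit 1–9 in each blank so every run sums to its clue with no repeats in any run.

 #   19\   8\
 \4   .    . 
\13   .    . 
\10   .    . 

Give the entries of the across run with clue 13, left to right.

4 in 2 cells must be {1,3}.
The 4 across and the 19 down share only 3, so R1C1 = 3.
R1C2 = 4 − 3 = 1 completes the 4 across.
Nothing is forced directly, so branch on R2C1, whose candidates are 7 or 9. If R2C1 = 7: then R2C2 would have to be in {6} for the 13 across but in {2,3,4,5} for the 8 down — contradiction. So R2C1 = 9.
R2C2 = 13 − 9 = 4 completes the 13 across.
R3C1 = 19 − 12 = 7 completes the 19 down.
R3C2 = 10 − 7 = 3 completes the 10 across.

9 4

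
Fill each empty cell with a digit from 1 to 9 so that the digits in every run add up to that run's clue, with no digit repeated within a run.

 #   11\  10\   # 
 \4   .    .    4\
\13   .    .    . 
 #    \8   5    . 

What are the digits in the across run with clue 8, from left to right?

4 in 2 cells must be {1,3}.
Intersecting the 4 across with the 11 down forces R1C1 = 3.
R1C2 = 4 − 3 = 1 completes the 4 across.
R2C1 = 11 − 3 = 8 completes the 11 down.
R2C2 = 10 − 6 = 4 completes the 10 down.
R2C3 = 13 − 12 = 1 completes the 13 across.
R3C3 = 8 − 5 = 3 completes the 8 across.

5 3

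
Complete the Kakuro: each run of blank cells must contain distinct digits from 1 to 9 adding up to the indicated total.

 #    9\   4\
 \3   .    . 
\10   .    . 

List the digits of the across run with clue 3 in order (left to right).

2 1

3 in 2 cells must be {1,2}; 4 in 2 cells must be {1,3}.
The 3 across and the 4 down share only 1, so R1C2 = 1.
R2C2 = 4 − 1 = 3 completes the 4 down.
R1C1 = 3 − 1 = 2 completes the 3 across.
R2C1 = 10 − 3 = 7 completes the 10 across.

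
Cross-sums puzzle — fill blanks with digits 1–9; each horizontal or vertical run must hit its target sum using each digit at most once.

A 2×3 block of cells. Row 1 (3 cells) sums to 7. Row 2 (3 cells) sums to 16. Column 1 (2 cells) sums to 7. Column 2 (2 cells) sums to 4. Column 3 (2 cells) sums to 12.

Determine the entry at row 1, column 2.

1

7 in 3 cells must be {1,2,4}; 4 in 2 cells must be {1,3}.
The 7 across and the 4 down share only 1, so (1,2) = 1.
Given what's placed, (1,3) must be 4 to fit the 7 across and 12 down.
(2,2) = 4 − 1 = 3 completes the 4 down.
(2,3) = 12 − 4 = 8 completes the 12 down.
(1,1) = 7 − 5 = 2 completes the 7 across.
(2,1) = 16 − 11 = 5 completes the 16 across.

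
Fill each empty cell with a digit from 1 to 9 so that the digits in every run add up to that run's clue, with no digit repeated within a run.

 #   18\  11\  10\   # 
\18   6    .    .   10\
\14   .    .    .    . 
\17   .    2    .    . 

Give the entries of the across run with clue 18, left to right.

6, 5, 7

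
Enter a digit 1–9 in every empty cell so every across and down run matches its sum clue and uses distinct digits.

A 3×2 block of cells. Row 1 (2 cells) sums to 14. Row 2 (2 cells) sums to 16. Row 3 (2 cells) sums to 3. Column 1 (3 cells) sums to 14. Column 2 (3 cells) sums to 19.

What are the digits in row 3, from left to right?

16 in 2 cells must be {7,9}; 3 in 2 cells must be {1,2}.
The 3 across and the 19 down share only 2, so (3,2) = 2.
Given what's placed, (2,2) must be 9 to fit the 16 across and 19 down.
(3,1) = 3 − 2 = 1 completes the 3 across.
(1,2) = 19 − 11 = 8 completes the 19 down.
(2,1) = 16 − 9 = 7 completes the 16 across.
(1,1) = 14 − 8 = 6 completes the 14 across.

1, 2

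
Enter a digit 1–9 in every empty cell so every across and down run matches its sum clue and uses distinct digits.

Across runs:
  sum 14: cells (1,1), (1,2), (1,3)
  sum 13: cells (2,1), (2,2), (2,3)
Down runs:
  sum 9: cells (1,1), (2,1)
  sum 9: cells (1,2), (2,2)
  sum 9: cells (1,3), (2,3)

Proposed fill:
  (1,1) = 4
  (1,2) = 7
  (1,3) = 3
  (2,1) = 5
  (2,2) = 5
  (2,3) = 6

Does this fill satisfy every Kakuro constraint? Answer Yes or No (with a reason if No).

No — the down run (1,2)–(2,2) sums to 12, not 9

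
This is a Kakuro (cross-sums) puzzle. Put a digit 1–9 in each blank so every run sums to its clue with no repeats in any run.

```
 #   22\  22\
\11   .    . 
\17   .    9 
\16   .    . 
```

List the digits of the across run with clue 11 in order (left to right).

5 6

17 in 2 cells must be {8,9}; 16 in 2 cells must be {7,9}.
R2C1 = 17 − 9 = 8 completes the 17 across.
R3C1 = 9: the only remaining digit allowed by both the 16 across and the 22 down.
R3C2 = 16 − 9 = 7 completes the 16 across.
R1C1 = 22 − 17 = 5 completes the 22 down.
R1C2 = 11 − 5 = 6 completes the 11 across.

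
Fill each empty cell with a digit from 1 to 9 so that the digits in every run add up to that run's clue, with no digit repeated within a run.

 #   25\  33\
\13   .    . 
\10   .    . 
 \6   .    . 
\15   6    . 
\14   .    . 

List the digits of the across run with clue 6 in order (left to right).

R4C2 = 15 − 6 = 9 completes the 15 across.
Nothing is forced directly, so branch on R3C2, whose candidates are 4 or 5. If R3C2 = 5: that forces R3C1 = 1, R5C2 = 8, after which R5C1 would have to be in {6} for the 14 across but in {2,3,4,5,7,8,9} for the 25 down — contradiction. So R3C2 = 4.
R3C1 = 6 − 4 = 2 completes the 6 across.
Nothing is forced directly, so branch on R2C2, whose candidates are 7 or 8. If R2C2 = 8: then R2C1 would have to be in {2} for the 10 across but in {1,3,4,5,7,8,9} for the 25 down — contradiction. So R2C2 = 7.
R2C1 = 10 − 7 = 3 completes the 10 across.

2 4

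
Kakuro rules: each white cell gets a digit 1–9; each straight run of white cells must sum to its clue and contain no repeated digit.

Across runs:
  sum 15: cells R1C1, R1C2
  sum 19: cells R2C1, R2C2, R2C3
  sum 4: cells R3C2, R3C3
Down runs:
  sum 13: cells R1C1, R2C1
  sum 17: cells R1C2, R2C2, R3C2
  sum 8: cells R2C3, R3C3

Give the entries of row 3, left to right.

3 1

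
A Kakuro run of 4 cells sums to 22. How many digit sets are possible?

4 distinct digits from 1–9 sum between 10 and 30.

11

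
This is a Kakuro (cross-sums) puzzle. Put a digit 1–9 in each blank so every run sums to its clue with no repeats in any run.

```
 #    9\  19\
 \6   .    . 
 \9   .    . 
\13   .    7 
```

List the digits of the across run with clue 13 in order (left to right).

R1C2 = 4: the only remaining digit allowed by both the 6 across and the 19 down.
R2C2 = 19 − 11 = 8 completes the 19 down.
R3C1 = 13 − 7 = 6 completes the 13 across.
R1C1 = 6 − 4 = 2 completes the 6 across.
R2C1 = 9 − 8 = 1 completes the 9 across.

6 7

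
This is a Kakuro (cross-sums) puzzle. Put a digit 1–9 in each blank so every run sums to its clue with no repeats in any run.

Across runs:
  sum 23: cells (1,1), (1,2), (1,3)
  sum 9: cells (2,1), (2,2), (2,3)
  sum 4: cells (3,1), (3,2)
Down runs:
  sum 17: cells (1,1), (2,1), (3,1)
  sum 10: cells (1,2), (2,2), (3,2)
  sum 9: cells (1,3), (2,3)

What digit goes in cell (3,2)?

1

23 in 3 cells must be {6,8,9}; 4 in 2 cells must be {1,3}.
Only 6 fits (1,2) under both its across sum 23 and down sum 10.
Given what's placed, (1,3) must be 8 to fit the 23 across and 9 down.
(2,3) = 9 − 8 = 1 completes the 9 down.
(1,1) = 23 − 14 = 9 completes the 23 across.
(2,2) = 3: the only remaining digit allowed by both the 9 across and the 10 down.
(3,2) = 10 − 9 = 1 completes the 10 down.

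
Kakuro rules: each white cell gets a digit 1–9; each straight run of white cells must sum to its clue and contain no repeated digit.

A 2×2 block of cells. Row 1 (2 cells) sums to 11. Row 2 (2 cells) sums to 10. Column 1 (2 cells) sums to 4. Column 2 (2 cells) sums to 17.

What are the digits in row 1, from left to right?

4 in 2 cells must be {1,3}; 17 in 2 cells must be {8,9}.
The 11 across and the 4 down share only 3, so (1,1) = 3.
(1,2) = 11 − 3 = 8 completes the 11 across.
(2,1) = 4 − 3 = 1 completes the 4 down.
(2,2) = 10 − 1 = 9 completes the 10 across.

3 8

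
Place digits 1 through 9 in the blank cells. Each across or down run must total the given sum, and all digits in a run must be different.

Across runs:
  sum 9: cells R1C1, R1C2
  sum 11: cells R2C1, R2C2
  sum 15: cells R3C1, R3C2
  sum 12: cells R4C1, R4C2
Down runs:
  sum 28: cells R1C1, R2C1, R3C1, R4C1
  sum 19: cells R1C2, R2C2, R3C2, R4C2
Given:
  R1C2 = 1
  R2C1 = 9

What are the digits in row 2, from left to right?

9 2

R1C1 = 9 − 1 = 8 completes the 9 across.
R2C2 = 11 − 9 = 2 completes the 11 across.
Nothing is forced directly, so branch on R3C1, whose candidates are 6 or 7. If R3C1 = 7: then R3C2 would have to be in {8} for the 15 across but in {7,9} for the 19 down — contradiction. So R3C1 = 6.
R3C2 = 15 − 6 = 9 completes the 15 across.
R4C1 = 28 − 23 = 5 completes the 28 down.
R4C2 = 12 − 5 = 7 completes the 12 across.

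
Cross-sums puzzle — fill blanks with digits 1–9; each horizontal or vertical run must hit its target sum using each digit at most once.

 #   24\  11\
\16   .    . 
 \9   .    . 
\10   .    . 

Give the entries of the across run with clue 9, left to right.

16 in 2 cells must be {7,9}; 24 in 3 cells must be {7,8,9}.
The 16 across and the 11 down share only 7, so R1C2 = 7.
R1C1 = 16 − 7 = 9 completes the 16 across.
Nothing is forced directly, so branch on R2C1, whose candidates are 7 or 8. If R2C1 = 7: then R2C2 would have to be in {2} for the 9 across but in {1,3} for the 11 down — contradiction. So R2C1 = 8.
R2C2 = 9 − 8 = 1 completes the 9 across.
R3C1 = 24 − 17 = 7 completes the 24 down.
R3C2 = 10 − 7 = 3 completes the 10 across.

8, 1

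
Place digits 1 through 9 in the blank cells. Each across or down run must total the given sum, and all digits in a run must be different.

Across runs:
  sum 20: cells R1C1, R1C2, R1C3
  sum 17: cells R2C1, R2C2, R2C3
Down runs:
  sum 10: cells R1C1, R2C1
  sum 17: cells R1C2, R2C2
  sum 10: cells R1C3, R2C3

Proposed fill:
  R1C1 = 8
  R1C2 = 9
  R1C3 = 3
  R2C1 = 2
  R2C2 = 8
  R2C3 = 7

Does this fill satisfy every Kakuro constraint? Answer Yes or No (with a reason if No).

Yes

Across: 8+9+3=20; 2+8+7=17. Down: 8+2=10; 9+8=17; 3+7=10. No digit repeats within any run.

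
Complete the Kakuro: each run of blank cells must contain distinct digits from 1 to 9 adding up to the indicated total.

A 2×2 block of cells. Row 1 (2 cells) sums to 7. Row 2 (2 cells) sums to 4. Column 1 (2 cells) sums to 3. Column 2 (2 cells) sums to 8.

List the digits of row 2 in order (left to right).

1 3

4 in 2 cells must be {1,3}; 3 in 2 cells must be {1,2}.
The 4 across and the 3 down share only 1, so (2,1) = 1.
(2,2) = 4 − 1 = 3 completes the 4 across.
(1,1) = 3 − 1 = 2 completes the 3 down.
(1,2) = 7 − 2 = 5 completes the 7 across.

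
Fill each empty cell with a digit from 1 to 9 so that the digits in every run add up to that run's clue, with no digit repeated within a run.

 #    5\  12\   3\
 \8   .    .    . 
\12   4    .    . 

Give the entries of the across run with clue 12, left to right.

4, 7, 1

3 in 2 cells must be {1,2}.
R1C1 = 5 − 4 = 1 completes the 5 down.
Given what's placed, R1C3 must be 2 to fit the 8 across and 3 down.
R2C3 = 3 − 2 = 1 completes the 3 down.
R1C2 = 8 − 3 = 5 completes the 8 across.
R2C2 = 12 − 5 = 7 completes the 12 across.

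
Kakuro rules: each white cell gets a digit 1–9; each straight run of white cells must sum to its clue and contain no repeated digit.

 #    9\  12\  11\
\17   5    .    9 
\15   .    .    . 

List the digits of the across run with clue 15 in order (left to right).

4 9 2

R1C2 = 17 − 14 = 3 completes the 17 across.
R2C1 = 9 − 5 = 4 completes the 9 down.
R2C2 = 12 − 3 = 9 completes the 12 down.
R2C3 = 15 − 13 = 2 completes the 15 across.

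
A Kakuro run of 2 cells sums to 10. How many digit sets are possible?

2 distinct digits from 1–9 sum between 3 and 17.
Enumerating: {1,9}, {2,8}, {3,7}, {4,6}.

4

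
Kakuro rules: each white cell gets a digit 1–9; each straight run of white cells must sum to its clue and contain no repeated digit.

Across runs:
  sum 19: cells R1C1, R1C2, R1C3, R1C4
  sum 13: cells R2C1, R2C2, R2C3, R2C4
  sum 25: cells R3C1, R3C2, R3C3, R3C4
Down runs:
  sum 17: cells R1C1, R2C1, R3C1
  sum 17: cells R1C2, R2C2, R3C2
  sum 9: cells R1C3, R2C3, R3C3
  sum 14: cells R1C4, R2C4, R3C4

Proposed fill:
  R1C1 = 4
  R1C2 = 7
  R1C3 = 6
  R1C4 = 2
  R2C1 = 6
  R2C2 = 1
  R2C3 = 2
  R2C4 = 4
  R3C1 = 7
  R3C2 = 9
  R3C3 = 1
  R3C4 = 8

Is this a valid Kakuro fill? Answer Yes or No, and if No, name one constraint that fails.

Across: 4+7+6+2=19; 6+1+2+4=13; 7+9+1+8=25. Down: 4+6+7=17; 7+1+9=17; 6+2+1=9; 2+4+8=14. No digit repeats within any run.

Yes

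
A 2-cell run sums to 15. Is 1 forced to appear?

Counterexample: {6,9} sums to 15 without using 1.

No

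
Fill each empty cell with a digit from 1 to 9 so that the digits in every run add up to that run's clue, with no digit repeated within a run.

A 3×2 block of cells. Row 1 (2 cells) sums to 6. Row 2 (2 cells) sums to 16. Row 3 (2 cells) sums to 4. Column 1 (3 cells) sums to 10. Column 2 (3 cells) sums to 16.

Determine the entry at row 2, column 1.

16 in 2 cells must be {7,9}; 4 in 2 cells must be {1,3}.
The 16 across and the 10 down share only 7, so (2,1) = 7.
(2,2) = 16 − 7 = 9 completes the 16 across.
Given what's placed, (3,1) must be 1 to fit the 4 across and 10 down.
(3,2) = 4 − 1 = 3 completes the 4 across.
(1,1) = 10 − 8 = 2 completes the 10 down.
(1,2) = 6 − 2 = 4 completes the 6 across.

7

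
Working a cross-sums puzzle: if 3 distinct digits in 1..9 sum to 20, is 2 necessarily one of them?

No

Counterexample: {3,8,9} sums to 20 without using 2.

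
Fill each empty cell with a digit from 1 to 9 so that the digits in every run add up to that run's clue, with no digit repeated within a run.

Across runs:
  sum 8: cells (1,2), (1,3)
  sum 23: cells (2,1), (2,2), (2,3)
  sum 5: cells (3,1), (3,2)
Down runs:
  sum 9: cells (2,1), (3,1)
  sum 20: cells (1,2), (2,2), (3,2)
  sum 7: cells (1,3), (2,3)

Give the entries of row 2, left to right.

23 in 3 cells must be {6,8,9}.
The 23 across and the 7 down share only 6, so (2,3) = 6.
(1,3) = 7 − 6 = 1 completes the 7 down.
(2,1) = 8: the only remaining digit allowed by both the 23 across and the 9 down.
(2,2) = 23 − 14 = 9 completes the 23 across.
(3,1) = 9 − 8 = 1 completes the 9 down.
(3,2) = 5 − 1 = 4 completes the 5 across.
(1,2) = 8 − 1 = 7 completes the 8 across.

8, 9, 6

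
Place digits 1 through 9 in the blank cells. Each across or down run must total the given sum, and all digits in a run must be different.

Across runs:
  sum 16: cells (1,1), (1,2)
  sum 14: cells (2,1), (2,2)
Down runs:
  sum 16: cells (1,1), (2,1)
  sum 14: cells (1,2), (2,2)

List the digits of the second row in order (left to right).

16 in 2 cells must be {7,9}.
The 16 across and the 14 down share only 9, so (1,2) = 9.
The 14 across and the 16 down share only 9, so (2,1) = 9.
(2,2) = 14 − 9 = 5 completes the 14 across.
(1,1) = 16 − 9 = 7 completes the 16 across.

9, 5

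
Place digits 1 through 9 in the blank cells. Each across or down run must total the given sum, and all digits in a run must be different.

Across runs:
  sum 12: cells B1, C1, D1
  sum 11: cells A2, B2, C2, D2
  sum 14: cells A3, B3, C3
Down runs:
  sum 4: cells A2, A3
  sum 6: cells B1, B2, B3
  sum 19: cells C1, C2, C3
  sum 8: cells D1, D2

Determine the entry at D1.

3

11 in 4 cells must be {1,2,3,5}; 4 in 2 cells must be {1,3}; 6 in 3 cells must be {1,2,3}.
Nothing is forced directly, so branch on A2, whose candidates are 1 or 3. If A2 = 3: that forces A3 = 1, after which B3 would have to be in {4,5,6,7,8,9} for the 14 across but in {1,2,3} for the 6 down — contradiction. So A2 = 1.
A3 = 4 − 1 = 3 completes the 4 down.
Given what's placed, B3 must be 2 to fit the 14 across and 6 down.
C3 = 14 − 5 = 9 completes the 14 across.
B2 = 3: the only remaining digit allowed by both the 11 across and the 6 down.
Given what's placed, C2 must be 2 to fit the 11 across and 19 down.
D2 = 11 − 6 = 5 completes the 11 across.
B1 = 6 − 5 = 1 completes the 6 down.
C1 = 19 − 11 = 8 completes the 19 down.
D1 = 12 − 9 = 3 completes the 12 across.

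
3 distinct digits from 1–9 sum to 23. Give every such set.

{6,8,9}

3 distinct digits from 1–9 sum between 6 and 24.
Only one set works: {6,8,9}.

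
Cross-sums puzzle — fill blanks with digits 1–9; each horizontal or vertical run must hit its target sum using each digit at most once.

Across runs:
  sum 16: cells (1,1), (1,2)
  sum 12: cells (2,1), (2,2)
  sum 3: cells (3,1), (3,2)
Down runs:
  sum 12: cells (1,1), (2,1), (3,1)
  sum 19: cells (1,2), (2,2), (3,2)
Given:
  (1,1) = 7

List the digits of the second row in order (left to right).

16 in 2 cells must be {7,9}; 3 in 2 cells must be {1,2}.
(1,2) = 16 − 7 = 9 completes the 16 across.
Given what's placed, (3,2) must be 2 to fit the 3 across and 19 down.
(2,2) = 19 − 11 = 8 completes the 19 down.
(3,1) = 3 − 2 = 1 completes the 3 across.
(2,1) = 12 − 8 = 4 completes the 12 across.

4, 8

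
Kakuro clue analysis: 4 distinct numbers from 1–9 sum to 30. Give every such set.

{6,7,8,9}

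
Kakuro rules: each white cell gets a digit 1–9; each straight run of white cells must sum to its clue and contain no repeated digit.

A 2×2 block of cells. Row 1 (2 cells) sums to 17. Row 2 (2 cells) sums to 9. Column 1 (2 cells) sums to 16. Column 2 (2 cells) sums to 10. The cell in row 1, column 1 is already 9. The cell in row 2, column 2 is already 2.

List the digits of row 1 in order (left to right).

17 in 2 cells must be {8,9}; 16 in 2 cells must be {7,9}.
(1,2) = 17 − 9 = 8 completes the 17 across.
(2,1) = 9 − 2 = 7 completes the 9 across.

9 8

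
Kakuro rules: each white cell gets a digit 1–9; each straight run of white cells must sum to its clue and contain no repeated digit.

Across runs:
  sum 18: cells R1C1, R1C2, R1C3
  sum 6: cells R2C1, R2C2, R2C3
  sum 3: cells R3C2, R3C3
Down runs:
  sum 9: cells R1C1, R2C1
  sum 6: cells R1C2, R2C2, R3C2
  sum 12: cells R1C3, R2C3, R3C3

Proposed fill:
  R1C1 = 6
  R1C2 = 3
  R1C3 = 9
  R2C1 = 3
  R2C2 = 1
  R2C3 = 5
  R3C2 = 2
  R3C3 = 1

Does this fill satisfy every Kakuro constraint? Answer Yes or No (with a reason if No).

No — the across run R2C1–R2C3 sums to 9, not 6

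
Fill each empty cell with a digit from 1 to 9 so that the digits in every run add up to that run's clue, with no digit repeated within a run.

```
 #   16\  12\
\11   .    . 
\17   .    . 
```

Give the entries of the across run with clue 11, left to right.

17 in 2 cells must be {8,9}; 16 in 2 cells must be {7,9}.
The 17 across and the 16 down share only 9, so R2C1 = 9.
R2C2 = 17 − 9 = 8 completes the 17 across.
R1C1 = 16 − 9 = 7 completes the 16 down.
R1C2 = 11 − 7 = 4 completes the 11 across.

7 4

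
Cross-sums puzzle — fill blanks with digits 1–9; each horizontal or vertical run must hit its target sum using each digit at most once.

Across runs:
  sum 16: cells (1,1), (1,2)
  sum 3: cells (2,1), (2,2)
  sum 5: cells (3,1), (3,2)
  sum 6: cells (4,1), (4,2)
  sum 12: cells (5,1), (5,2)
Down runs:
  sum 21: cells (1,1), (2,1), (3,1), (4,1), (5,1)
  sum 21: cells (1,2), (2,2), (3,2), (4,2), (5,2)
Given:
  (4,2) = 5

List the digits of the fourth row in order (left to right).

16 in 2 cells must be {7,9}; 3 in 2 cells must be {1,2}.
(4,1) = 6 − 5 = 1 completes the 6 across.

1 5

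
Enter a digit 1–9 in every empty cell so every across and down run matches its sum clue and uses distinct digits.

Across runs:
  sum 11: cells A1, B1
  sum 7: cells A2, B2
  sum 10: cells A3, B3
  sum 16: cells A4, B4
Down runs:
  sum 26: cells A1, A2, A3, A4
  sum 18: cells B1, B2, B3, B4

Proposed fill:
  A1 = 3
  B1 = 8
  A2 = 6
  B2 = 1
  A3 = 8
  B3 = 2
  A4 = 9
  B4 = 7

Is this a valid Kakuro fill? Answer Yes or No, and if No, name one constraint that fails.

Across: 3+8=11; 6+1=7; 8+2=10; 9+7=16. Down: 3+6+8+9=26; 8+1+2+7=18. No digit repeats within any run.

Yes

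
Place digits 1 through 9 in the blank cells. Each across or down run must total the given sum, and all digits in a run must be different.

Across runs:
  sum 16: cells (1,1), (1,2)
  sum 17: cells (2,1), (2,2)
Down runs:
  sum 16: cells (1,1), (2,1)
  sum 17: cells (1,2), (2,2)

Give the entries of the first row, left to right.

16 in 2 cells must be {7,9}; 17 in 2 cells must be {8,9}.
The 16 across and the 17 down share only 9, so (1,2) = 9.
The 17 across and the 16 down share only 9, so (2,1) = 9.
(2,2) = 17 − 9 = 8 completes the 17 across.
(1,1) = 16 − 9 = 7 completes the 16 across.

7, 9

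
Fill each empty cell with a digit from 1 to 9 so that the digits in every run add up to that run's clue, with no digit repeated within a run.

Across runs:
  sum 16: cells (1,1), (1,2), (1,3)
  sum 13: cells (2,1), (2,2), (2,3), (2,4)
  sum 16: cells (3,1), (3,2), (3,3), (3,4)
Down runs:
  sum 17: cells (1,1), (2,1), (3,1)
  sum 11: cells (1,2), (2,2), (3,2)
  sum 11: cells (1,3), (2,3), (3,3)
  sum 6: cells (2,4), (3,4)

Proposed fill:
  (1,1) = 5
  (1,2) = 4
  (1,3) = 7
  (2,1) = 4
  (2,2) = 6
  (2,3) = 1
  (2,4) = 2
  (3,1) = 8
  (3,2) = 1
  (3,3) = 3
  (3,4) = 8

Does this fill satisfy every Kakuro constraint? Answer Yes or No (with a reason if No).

No — the down run (2,4)–(3,4) sums to 10, not 6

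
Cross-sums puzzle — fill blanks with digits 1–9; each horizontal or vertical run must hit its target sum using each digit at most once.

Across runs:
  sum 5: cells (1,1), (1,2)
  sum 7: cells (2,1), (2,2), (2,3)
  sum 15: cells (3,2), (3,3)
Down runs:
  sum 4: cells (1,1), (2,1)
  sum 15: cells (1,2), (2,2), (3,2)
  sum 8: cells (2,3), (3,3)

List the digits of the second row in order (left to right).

7 in 3 cells must be {1,2,4}; 4 in 2 cells must be {1,3}.
The 7 across and the 4 down share only 1, so (2,1) = 1.
(2,3) = 2: the only remaining digit allowed by both the 7 across and the 8 down.
(3,3) = 8 − 2 = 6 completes the 8 down.
(1,1) = 4 − 1 = 3 completes the 4 down.
(1,2) = 5 − 3 = 2 completes the 5 across.
(2,2) = 7 − 3 = 4 completes the 7 across.
(3,2) = 15 − 6 = 9 completes the 15 across.

1 4 2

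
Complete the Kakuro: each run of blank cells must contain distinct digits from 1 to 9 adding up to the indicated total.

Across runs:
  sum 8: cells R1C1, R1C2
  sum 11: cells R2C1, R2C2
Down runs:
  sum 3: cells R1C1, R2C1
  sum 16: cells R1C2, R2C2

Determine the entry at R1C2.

7

3 in 2 cells must be {1,2}; 16 in 2 cells must be {7,9}.
The 8 across and the 16 down share only 7, so R1C2 = 7.
The 11 across and the 3 down share only 2, so R2C1 = 2.
R2C2 = 11 − 2 = 9 completes the 11 across.
R1C1 = 8 − 7 = 1 completes the 8 across.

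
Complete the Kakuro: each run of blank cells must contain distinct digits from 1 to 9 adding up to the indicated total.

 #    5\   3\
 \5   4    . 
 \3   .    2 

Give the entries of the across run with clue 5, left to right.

4, 1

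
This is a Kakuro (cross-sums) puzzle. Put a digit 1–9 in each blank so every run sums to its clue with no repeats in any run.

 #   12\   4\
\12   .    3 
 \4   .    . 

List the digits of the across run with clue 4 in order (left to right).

3 1

4 in 2 cells must be {1,3}.
R1C1 = 12 − 3 = 9 completes the 12 across.
R2C1 = 12 − 9 = 3 completes the 12 down.
R2C2 = 4 − 3 = 1 completes the 4 across.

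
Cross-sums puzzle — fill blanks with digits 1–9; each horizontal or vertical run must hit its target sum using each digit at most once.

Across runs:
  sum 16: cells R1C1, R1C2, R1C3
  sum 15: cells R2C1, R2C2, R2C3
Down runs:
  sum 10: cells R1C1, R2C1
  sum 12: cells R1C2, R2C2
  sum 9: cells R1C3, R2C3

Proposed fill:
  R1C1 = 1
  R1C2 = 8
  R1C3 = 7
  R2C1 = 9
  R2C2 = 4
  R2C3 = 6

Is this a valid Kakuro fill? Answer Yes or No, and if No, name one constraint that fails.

No — the down run R1C3–R2C3 sums to 13, not 9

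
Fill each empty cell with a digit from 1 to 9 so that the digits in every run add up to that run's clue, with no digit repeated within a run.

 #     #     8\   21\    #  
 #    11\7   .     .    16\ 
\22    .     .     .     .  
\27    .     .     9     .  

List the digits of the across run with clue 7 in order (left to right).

2, 5

16 in 2 cells must be {7,9}.
Given what's placed, R3C4 must be 7 to fit the 27 across and 16 down.
R2C4 = 16 − 7 = 9 completes the 16 down.
Nothing is forced directly, so branch on R1C3, whose candidates are 4 or 5. If R1C3 = 4: that forces R1C2 = 3, R2C3 = 8, after which R3C2 would have to be in {3,5,6,8} for the 27 across but in {1,4} for the 8 down — contradiction. So R1C3 = 5.
R1C2 = 7 − 5 = 2 completes the 7 across.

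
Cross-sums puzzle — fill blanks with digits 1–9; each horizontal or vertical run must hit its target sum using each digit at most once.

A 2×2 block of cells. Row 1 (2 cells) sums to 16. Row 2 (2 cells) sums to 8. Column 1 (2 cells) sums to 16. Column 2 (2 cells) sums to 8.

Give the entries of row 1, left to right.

16 in 2 cells must be {7,9}.
The 16 across and the 8 down share only 7, so (1,2) = 7.
The 8 across and the 16 down share only 7, so (2,1) = 7.
(2,2) = 8 − 7 = 1 completes the 8 across.
(1,1) = 16 − 7 = 9 completes the 16 across.

9 7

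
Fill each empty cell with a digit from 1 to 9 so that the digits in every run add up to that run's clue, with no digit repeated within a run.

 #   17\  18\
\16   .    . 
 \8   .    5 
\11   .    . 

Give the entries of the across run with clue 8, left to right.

16 in 2 cells must be {7,9}.
R2C1 = 8 − 5 = 3 completes the 8 across.
Given what's placed, R1C1 must be 9 to fit the 16 across and 17 down.
R1C2 = 16 − 9 = 7 completes the 16 across.
R3C1 = 17 − 12 = 5 completes the 17 down.
R3C2 = 11 − 5 = 6 completes the 11 across.

3 5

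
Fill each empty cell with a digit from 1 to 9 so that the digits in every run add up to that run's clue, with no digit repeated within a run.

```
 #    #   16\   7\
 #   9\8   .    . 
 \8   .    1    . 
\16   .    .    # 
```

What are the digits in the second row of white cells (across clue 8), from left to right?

2, 1, 5

16 in 2 cells must be {7,9}.
R3C1 = 7: only digit in both the 16-across and 9-down candidate sets.
R3C2 = 16 − 7 = 9 completes the 16 across.
R1C2 = 16 − 10 = 6 completes the 16 down.
R1C3 = 8 − 6 = 2 completes the 8 across.
R2C1 = 9 − 7 = 2 completes the 9 down.
R2C3 = 8 − 3 = 5 completes the 8 across.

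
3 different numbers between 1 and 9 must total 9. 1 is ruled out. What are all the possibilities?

{2,3,4}

3 distinct digits from 1–9 sum between 6 and 24.
Dropping sets that contain 1.
Only one set works: {2,3,4}.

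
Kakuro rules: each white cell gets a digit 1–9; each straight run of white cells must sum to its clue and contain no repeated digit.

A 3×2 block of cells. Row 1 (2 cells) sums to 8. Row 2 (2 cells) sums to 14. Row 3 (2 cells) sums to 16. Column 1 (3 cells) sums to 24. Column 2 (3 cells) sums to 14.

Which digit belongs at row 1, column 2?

16 in 2 cells must be {7,9}; 24 in 3 cells must be {7,8,9}.
The 8 across and the 24 down share only 7, so (1,1) = 7.
(1,2) = 8 − 7 = 1 completes the 8 across.
Given what's placed, (3,1) must be 9 to fit the 16 across and 24 down.
(3,2) = 16 − 9 = 7 completes the 16 across.
(2,1) = 24 − 16 = 8 completes the 24 down.
(2,2) = 14 − 8 = 6 completes the 14 across.

1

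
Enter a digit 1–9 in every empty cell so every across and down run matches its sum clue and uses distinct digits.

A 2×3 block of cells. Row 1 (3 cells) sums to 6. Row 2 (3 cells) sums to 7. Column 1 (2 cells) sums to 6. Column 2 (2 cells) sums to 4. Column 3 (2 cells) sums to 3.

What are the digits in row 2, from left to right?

4, 1, 2

6 in 3 cells must be {1,2,3}; 7 in 3 cells must be {1,2,4}; 4 in 2 cells must be {1,3}.
The 7 across and the 4 down share only 1, so (2,2) = 1.
Given what's placed, (2,3) must be 2 to fit the 7 across and 3 down.
(1,2) = 4 − 1 = 3 completes the 4 down.
(1,3) = 3 − 2 = 1 completes the 3 down.
(2,1) = 7 − 3 = 4 completes the 7 across.
(1,1) = 6 − 4 = 2 completes the 6 across.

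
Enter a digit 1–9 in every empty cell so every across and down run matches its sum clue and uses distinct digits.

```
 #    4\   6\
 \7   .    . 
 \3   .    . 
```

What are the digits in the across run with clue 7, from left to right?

3 in 2 cells must be {1,2}; 4 in 2 cells must be {1,3}.
The 3 across and the 4 down share only 1, so R2C1 = 1.
R2C2 = 3 − 1 = 2 completes the 3 across.
R1C1 = 4 − 1 = 3 completes the 4 down.
R1C2 = 7 − 3 = 4 completes the 7 across.

3 4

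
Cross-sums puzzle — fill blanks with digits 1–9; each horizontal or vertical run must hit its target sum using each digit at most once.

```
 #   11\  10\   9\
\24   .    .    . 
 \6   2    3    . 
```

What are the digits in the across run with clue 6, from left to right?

24 in 3 cells must be {7,8,9}; 6 in 3 cells must be {1,2,3}.
R1C1 = 11 − 2 = 9 completes the 11 down.
R1C2 = 10 − 3 = 7 completes the 10 down.
R1C3 = 24 − 16 = 8 completes the 24 across.
R2C3 = 6 − 5 = 1 completes the 6 across.

2, 3, 1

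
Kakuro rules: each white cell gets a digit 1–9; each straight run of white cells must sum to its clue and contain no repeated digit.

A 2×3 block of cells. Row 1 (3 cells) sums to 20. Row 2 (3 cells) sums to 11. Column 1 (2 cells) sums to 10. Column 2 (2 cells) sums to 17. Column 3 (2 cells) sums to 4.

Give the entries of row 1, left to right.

8, 9, 3

17 in 2 cells must be {8,9}; 4 in 2 cells must be {1,3}.
The 20 across and the 4 down share only 3, so (1,3) = 3.
The 11 across and the 17 down share only 8, so (2,2) = 8.
(2,3) = 4 − 3 = 1 completes the 4 down.
(1,2) = 17 − 8 = 9 completes the 17 down.
(2,1) = 11 − 9 = 2 completes the 11 across.
(1,1) = 20 − 12 = 8 completes the 20 across.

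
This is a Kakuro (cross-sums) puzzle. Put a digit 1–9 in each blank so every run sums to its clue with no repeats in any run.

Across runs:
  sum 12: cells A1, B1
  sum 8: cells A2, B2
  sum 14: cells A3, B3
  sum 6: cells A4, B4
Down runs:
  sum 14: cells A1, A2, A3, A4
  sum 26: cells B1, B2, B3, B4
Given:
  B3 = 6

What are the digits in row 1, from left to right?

A3 = 14 − 6 = 8 completes the 14 across.
A1 = 3: the only remaining digit allowed by both the 12 across and the 14 down.
B1 = 12 − 3 = 9 completes the 12 across.
Given what's placed, B4 must be 4 to fit the 6 across and 26 down.
B2 = 26 − 19 = 7 completes the 26 down.
A4 = 6 − 4 = 2 completes the 6 across.
A2 = 8 − 7 = 1 completes the 8 across.

3 9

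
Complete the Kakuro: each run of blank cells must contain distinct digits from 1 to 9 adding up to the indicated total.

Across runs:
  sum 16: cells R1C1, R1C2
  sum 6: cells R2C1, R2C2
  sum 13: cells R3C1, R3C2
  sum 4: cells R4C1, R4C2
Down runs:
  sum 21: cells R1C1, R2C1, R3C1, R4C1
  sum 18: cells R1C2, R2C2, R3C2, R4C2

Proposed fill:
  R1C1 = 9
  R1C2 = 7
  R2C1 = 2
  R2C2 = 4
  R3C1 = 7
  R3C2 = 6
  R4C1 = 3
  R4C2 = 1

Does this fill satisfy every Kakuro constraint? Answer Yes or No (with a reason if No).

Yes

Across: 9+7=16; 2+4=6; 7+6=13; 3+1=4. Down: 9+2+7+3=21; 7+4+6+1=18. No digit repeats within any run.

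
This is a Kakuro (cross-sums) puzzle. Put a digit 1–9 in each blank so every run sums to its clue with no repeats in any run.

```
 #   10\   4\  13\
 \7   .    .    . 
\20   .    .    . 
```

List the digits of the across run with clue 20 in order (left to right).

8 3 9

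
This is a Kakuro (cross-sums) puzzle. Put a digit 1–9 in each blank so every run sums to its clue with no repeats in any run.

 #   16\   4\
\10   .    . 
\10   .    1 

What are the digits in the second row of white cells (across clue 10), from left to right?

16 in 2 cells must be {7,9}; 4 in 2 cells must be {1,3}.
R1C2 = 4 − 1 = 3 completes the 4 down.
R2C1 = 10 − 1 = 9 completes the 10 across.
R1C1 = 10 − 3 = 7 completes the 10 across.

9 1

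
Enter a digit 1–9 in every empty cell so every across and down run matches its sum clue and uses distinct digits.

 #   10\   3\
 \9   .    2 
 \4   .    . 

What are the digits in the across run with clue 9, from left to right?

4 in 2 cells must be {1,3}; 3 in 2 cells must be {1,2}.
R1C1 = 9 − 2 = 7 completes the 9 across.
R2C1 = 10 − 7 = 3 completes the 10 down.
R2C2 = 4 − 3 = 1 completes the 4 across.

7 2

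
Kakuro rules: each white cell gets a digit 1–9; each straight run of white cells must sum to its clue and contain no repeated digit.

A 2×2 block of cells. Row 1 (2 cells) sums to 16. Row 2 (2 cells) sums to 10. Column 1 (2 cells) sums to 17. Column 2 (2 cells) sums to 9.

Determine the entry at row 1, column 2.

16 in 2 cells must be {7,9}; 17 in 2 cells must be {8,9}.
The 16 across and the 17 down share only 9, so (1,1) = 9.
(1,2) = 16 − 9 = 7 completes the 16 across.
(2,1) = 17 − 9 = 8 completes the 17 down.
(2,2) = 10 − 8 = 2 completes the 10 across.

7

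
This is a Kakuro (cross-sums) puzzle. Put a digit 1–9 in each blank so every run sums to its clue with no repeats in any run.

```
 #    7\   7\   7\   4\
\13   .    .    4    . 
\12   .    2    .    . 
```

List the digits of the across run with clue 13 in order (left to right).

1 5 4 3

4 in 2 cells must be {1,3}.
R1C2 = 7 − 2 = 5 completes the 7 down.
R2C3 = 7 − 4 = 3 completes the 7 down.
R2C4 = 1: the only remaining digit allowed by both the 12 across and the 4 down.
R1C4 = 4 − 1 = 3 completes the 4 down.
R2C1 = 12 − 6 = 6 completes the 12 across.
R1C1 = 13 − 12 = 1 completes the 13 across.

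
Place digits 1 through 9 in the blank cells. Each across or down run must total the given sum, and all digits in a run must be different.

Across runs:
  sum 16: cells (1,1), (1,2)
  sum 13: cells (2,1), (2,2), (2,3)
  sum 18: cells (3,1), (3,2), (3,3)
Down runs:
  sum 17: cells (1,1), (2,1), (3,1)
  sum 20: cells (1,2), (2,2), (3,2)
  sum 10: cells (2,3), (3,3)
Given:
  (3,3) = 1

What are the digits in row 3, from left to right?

9 8 1

16 in 2 cells must be {7,9}.
(2,3) = 10 − 1 = 9 completes the 10 down.
Given what's placed, (2,2) must be 3 to fit the 13 across and 20 down.
Given what's placed, (1,2) must be 9 to fit the 16 across and 20 down.
(2,1) = 13 − 12 = 1 completes the 13 across.
(3,1) = 9: the only remaining digit allowed by both the 18 across and the 17 down.
(3,2) = 18 − 10 = 8 completes the 18 across.
(1,1) = 16 − 9 = 7 completes the 16 across.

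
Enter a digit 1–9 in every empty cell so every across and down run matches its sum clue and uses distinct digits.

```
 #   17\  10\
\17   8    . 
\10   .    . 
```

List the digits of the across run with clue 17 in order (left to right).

17 in 2 cells must be {8,9}.
R1C2 = 17 − 8 = 9 completes the 17 across.
R2C1 = 17 − 8 = 9 completes the 17 down.
R2C2 = 10 − 9 = 1 completes the 10 across.

8 9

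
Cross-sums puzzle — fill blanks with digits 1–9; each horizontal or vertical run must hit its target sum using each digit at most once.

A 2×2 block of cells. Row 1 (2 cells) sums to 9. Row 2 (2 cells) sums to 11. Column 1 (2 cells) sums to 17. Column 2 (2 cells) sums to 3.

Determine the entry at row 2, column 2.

2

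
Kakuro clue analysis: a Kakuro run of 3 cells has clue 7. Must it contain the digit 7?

No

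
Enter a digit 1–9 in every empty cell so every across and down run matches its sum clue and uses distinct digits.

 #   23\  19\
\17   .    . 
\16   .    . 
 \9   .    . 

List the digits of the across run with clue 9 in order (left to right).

6 3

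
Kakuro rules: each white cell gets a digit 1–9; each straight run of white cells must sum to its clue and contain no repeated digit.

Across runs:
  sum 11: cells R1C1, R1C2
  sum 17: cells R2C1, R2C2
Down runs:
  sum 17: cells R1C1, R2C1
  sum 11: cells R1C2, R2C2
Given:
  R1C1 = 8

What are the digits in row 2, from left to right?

17 in 2 cells must be {8,9}.
R1C2 = 11 − 8 = 3 completes the 11 across.
R2C1 = 17 − 8 = 9 completes the 17 down.
R2C2 = 17 − 9 = 8 completes the 17 across.

9 8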